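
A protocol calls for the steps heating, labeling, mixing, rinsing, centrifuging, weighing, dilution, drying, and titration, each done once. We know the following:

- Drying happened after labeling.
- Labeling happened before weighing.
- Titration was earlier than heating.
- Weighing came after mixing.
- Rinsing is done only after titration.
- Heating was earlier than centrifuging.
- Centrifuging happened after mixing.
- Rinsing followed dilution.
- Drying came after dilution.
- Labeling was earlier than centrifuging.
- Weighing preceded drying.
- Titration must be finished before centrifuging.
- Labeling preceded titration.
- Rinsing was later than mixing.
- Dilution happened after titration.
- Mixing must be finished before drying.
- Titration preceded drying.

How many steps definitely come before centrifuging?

4

Directly stated before centrifuging: heating, labeling, mixing, and titration.
No chain forces drying (or any of the others) ahead of centrifuging.
That's heating, labeling, mixing, and titration — 4 in all.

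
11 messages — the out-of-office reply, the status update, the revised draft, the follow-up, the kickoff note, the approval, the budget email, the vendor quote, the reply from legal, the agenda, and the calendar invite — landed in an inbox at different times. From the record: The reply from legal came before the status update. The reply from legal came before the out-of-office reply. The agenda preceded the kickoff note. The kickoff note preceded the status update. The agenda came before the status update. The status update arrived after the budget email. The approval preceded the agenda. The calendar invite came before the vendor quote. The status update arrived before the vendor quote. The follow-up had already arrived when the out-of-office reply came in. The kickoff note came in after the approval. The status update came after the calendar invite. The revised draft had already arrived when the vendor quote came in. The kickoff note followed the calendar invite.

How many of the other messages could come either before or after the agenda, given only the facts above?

6

Forced before the agenda: the approval; forced after the agenda: the kickoff note, the status update, and the vendor quote.
That leaves the budget email, the calendar invite, the follow-up, the out-of-office reply, the reply from legal, and the revised draft with no forced order relative to the agenda — 6.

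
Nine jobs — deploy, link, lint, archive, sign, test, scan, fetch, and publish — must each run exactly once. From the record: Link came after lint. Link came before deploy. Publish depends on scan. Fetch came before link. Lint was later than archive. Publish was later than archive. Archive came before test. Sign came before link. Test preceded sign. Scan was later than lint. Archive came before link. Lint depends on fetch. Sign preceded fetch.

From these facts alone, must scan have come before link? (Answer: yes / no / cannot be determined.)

No chain of stated constraints runs from scan to link, and none runs from link to scan either.
So the relative order of scan and link is not fixed by the given facts.

cannot be determined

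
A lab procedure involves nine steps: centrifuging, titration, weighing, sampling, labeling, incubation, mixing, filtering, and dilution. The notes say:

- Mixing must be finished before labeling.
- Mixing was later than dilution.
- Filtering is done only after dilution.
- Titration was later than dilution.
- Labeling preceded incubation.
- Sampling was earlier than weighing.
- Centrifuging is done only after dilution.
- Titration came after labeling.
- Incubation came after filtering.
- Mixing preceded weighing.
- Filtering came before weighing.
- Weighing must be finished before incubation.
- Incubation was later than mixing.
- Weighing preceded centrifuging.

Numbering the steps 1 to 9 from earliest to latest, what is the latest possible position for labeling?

7

Labeling must come before incubation and titration — 2 steps forced after it.
Everything else can be placed before labeling in some valid order, so labeling can sit as late as position 9 − 2 = 7.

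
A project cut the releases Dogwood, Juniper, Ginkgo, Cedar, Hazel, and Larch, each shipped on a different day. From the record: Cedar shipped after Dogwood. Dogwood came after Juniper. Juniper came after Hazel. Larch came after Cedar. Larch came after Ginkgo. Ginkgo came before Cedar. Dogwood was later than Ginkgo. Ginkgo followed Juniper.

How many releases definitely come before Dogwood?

Directly stated before Dogwood: Ginkgo and Juniper.
Hazel reaches Dogwood via Hazel → Juniper → Dogwood.
No chain forces Larch (or any of the others) ahead of Dogwood.
That's Ginkgo, Hazel, and Juniper — 3 in all.

3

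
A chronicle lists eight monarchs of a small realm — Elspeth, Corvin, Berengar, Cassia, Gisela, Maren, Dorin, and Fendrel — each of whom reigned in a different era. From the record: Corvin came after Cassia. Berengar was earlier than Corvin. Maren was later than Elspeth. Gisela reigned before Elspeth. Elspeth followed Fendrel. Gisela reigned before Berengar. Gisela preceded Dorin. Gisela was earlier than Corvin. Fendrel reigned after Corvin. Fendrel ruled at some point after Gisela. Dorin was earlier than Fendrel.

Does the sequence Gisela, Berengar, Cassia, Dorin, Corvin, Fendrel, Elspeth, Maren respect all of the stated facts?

Check each stated constraint against the proposed order — e.g. Gisela is ahead of Fendrel; Gisela is ahead of Elspeth. Every pair is in the required order; nothing is violated.

yes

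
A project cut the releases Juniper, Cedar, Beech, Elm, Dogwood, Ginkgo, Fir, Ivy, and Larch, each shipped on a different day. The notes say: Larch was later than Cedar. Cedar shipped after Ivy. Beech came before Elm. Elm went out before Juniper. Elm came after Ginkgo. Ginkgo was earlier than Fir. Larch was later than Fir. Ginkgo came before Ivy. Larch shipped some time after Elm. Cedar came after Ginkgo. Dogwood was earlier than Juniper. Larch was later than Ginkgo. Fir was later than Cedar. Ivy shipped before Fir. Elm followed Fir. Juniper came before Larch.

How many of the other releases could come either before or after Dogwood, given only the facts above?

6

Forced after Dogwood: Juniper and Larch.
That leaves Beech, Cedar, Elm, Fir, Ginkgo, and Ivy with no forced order relative to Dogwood — 6.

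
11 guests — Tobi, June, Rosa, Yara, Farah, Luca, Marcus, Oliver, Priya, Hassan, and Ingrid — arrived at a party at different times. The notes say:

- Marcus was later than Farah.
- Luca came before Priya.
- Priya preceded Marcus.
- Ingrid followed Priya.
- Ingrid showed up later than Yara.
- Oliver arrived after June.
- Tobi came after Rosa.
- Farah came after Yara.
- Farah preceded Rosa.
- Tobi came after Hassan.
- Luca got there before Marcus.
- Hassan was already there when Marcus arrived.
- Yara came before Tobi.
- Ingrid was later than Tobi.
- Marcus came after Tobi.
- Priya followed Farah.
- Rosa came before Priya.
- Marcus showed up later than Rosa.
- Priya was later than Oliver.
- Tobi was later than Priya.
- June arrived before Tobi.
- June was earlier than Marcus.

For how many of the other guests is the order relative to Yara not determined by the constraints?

4

Forced after Yara: Farah, Ingrid, Marcus, Priya, Rosa, and Tobi.
That leaves Hassan, June, Luca, and Oliver with no forced order relative to Yara — 4.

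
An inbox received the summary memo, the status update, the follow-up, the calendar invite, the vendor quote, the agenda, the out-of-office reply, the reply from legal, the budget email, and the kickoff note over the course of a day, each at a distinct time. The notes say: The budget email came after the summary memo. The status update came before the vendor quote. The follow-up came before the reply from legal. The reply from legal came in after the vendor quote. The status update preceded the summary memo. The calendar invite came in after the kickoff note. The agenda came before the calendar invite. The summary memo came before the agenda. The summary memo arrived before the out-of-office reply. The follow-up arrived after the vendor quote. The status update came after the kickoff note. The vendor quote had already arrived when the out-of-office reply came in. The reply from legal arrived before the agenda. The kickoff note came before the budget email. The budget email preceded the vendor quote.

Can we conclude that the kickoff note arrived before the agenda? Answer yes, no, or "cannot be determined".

Chain the constraints: the kickoff note → the status update → the summary memo → the agenda. Each link is directly stated, so the kickoff note comes before the agenda.

yes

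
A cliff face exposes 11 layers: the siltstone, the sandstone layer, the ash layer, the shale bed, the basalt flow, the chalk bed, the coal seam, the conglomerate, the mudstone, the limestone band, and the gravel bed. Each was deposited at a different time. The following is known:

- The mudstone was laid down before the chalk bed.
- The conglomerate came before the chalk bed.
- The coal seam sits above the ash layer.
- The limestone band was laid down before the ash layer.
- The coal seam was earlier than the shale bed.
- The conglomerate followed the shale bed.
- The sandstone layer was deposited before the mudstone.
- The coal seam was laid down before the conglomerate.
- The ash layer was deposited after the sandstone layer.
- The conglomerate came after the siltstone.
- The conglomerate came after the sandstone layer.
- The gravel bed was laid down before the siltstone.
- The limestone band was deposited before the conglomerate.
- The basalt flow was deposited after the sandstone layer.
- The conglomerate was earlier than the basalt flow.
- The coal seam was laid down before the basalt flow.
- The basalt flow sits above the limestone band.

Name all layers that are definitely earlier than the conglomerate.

Directly stated before the conglomerate: the coal seam, the limestone band, the sandstone layer, the shale bed, and the siltstone.
The ash layer reaches the conglomerate via the ash layer → the coal seam → the conglomerate.
The gravel bed reaches the conglomerate via the gravel bed → the siltstone → the conglomerate.

the ash layer, the coal seam, the gravel bed, the limestone band, the sandstone layer, the shale bed, the siltstone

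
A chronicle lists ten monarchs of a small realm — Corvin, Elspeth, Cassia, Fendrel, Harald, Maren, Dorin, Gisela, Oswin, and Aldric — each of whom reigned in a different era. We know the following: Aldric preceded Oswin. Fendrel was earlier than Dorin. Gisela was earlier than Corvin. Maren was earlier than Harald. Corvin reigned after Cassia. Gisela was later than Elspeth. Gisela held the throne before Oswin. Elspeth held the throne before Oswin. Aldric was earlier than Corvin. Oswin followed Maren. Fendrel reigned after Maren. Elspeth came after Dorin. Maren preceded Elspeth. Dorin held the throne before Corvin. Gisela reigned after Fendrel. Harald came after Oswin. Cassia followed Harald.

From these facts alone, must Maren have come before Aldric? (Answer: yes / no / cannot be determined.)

No chain of stated constraints runs from Maren to Aldric, and none runs from Aldric to Maren either.
So the relative order of Maren and Aldric is not fixed by the given facts.

cannot be determined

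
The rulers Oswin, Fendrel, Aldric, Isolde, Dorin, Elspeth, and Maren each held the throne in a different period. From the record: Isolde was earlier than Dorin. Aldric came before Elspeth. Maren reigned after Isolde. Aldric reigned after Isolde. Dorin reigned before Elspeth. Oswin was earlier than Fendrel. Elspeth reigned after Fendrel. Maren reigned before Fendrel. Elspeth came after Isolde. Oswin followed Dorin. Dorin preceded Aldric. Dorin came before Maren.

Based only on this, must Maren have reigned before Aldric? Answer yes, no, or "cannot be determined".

cannot be determined

No chain of stated constraints runs from Maren to Aldric, and none runs from Aldric to Maren either.
So the relative order of Maren and Aldric is not fixed by the given facts.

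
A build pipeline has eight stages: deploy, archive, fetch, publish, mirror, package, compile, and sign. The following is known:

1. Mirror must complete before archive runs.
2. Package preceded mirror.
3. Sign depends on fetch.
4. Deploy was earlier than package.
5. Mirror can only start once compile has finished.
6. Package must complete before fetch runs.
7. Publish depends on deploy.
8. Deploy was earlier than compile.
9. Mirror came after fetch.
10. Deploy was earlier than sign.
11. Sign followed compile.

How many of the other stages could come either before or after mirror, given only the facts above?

2

Forced before mirror: compile, deploy, fetch, and package; forced after mirror: archive.
That leaves publish and sign with no forced order relative to mirror — 2.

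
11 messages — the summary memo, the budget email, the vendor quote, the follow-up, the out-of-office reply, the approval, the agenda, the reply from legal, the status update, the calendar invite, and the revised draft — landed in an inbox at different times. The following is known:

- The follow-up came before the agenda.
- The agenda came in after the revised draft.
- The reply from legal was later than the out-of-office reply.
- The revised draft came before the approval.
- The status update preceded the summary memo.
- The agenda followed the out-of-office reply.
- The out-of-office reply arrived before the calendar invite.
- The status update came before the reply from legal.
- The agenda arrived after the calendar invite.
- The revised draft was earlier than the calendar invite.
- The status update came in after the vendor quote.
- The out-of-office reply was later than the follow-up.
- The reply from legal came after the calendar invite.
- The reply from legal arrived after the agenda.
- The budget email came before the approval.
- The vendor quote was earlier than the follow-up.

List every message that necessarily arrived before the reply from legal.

the agenda, the calendar invite, the follow-up, the out-of-office reply, the revised draft, the status update, the vendor quote

Directly stated before the reply from legal: the agenda, the calendar invite, the out-of-office reply, and the status update.
The follow-up reaches the reply from legal via the follow-up → the agenda → the reply from legal.
The revised draft reaches the reply from legal via the revised draft → the calendar invite → the reply from legal.
The vendor quote reaches the reply from legal via the vendor quote → the status update → the reply from legal.
No chain forces the summary memo (or any of the others) ahead of the reply from legal.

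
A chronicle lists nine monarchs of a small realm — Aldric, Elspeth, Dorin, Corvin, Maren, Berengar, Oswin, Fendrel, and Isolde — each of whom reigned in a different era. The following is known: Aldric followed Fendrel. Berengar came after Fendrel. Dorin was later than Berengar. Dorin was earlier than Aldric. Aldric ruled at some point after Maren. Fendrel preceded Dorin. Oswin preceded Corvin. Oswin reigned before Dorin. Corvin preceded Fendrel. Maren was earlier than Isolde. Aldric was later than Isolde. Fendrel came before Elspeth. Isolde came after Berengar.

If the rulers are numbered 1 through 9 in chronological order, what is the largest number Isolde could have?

Isolde must come before Aldric — 1 ruler forced after them.
Everything else can be placed before Isolde in some valid order, so Isolde can sit as late as position 9 − 1 = 8.

8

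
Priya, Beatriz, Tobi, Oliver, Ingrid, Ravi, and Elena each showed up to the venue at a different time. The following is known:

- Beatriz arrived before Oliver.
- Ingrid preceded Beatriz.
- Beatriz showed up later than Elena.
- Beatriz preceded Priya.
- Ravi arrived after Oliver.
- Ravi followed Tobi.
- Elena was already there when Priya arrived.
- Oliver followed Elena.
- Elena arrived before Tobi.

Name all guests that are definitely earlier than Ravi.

Directly stated before Ravi: Oliver and Tobi.
Beatriz reaches Ravi via Beatriz → Oliver → Ravi.
Elena reaches Ravi via Elena → Tobi → Ravi.
Ingrid reaches Ravi via Ingrid → Beatriz → Oliver → Ravi.

Beatriz, Elena, Ingrid, Oliver, Tobi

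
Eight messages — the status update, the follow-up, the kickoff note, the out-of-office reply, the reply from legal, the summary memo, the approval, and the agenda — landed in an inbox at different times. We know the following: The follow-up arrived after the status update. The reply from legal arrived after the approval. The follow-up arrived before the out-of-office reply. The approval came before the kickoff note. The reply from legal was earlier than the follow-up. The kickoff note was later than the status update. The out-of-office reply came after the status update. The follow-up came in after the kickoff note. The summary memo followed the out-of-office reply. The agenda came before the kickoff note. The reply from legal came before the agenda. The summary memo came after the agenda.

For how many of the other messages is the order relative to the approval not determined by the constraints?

1

Forced after the approval: the agenda, the follow-up, the kickoff note, the out-of-office reply, the reply from legal, and the summary memo.
That leaves the status update with no forced order relative to the approval — 1.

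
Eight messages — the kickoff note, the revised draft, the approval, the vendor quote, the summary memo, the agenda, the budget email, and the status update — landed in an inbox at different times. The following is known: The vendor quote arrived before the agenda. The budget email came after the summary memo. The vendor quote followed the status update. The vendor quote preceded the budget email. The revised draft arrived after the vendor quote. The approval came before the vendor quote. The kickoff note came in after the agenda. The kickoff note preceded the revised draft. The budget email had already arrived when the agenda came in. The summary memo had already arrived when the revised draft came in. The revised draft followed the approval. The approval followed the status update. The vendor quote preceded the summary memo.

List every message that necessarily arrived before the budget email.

Directly stated before the budget email: the summary memo and the vendor quote.
The approval reaches the budget email via the approval → the vendor quote → the budget email.
The status update reaches the budget email via the status update → the vendor quote → the budget email.

the approval, the status update, the summary memo, the vendor quote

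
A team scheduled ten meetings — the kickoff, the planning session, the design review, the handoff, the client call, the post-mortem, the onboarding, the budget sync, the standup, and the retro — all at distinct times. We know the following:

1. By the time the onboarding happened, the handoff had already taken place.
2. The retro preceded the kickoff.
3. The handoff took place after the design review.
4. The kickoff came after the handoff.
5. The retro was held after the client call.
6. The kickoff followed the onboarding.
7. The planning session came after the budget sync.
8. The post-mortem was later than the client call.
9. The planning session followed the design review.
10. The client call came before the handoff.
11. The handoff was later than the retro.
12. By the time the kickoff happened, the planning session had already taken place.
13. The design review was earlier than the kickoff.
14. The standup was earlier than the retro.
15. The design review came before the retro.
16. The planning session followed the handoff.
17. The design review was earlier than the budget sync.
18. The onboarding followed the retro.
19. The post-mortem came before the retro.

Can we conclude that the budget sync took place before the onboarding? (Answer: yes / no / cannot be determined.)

cannot be determined

No chain of stated constraints runs from the budget sync to the onboarding, and none runs from the onboarding to the budget sync either.
So the relative order of the budget sync and the onboarding is not fixed by the given facts.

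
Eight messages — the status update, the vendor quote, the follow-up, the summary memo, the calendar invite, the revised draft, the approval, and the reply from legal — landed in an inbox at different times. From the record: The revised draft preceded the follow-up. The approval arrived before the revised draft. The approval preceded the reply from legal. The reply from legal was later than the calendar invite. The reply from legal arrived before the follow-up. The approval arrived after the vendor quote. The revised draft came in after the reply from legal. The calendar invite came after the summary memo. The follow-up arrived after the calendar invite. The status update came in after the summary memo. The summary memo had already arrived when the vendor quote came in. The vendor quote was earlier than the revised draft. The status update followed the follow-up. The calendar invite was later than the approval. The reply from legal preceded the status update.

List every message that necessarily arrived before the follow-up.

Directly stated before the follow-up: the calendar invite, the reply from legal, and the revised draft.
The approval reaches the follow-up via the approval → the revised draft → the follow-up.
The summary memo reaches the follow-up via the summary memo → the calendar invite → the follow-up.
The vendor quote reaches the follow-up via the vendor quote → the revised draft → the follow-up.
No chain forces the status update ahead of the follow-up.

the approval, the calendar invite, the reply from legal, the revised draft, the summary memo, the vendor quote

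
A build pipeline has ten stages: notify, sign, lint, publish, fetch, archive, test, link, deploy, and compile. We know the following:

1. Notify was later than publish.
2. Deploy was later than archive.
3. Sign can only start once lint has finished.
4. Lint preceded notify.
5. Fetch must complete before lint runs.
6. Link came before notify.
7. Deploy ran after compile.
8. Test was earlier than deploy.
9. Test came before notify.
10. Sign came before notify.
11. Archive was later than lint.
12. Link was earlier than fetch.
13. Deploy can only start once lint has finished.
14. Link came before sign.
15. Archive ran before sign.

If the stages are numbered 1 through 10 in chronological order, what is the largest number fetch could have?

5

Fetch must come before archive, deploy, lint, notify, and sign — 5 stages forced after it.
Everything else can be placed before fetch in some valid order, so fetch can sit as late as position 10 − 5 = 5.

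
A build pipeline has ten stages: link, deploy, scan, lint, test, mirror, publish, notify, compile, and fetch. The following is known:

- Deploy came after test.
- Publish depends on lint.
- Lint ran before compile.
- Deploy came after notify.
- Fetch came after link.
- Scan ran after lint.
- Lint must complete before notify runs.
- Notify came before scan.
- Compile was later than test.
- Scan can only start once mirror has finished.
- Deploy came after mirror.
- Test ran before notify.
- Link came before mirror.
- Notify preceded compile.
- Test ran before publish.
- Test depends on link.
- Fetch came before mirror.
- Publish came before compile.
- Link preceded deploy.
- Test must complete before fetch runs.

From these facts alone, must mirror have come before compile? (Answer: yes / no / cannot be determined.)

No chain of stated constraints runs from mirror to compile, and none runs from compile to mirror either.
So the relative order of mirror and compile is not fixed by the given facts.

cannot be determined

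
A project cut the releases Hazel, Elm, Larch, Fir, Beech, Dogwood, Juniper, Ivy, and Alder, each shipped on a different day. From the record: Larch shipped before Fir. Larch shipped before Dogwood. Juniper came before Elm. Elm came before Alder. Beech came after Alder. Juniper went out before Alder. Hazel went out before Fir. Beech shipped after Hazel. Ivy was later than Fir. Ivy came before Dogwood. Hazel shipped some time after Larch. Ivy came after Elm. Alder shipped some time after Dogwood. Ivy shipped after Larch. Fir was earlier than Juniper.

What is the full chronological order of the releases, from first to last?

The constraints fix every adjacent pair, so only one ordering works:
Larch → Hazel → Fir → Juniper → Elm → Ivy → Dogwood → Alder → Beech.

Larch, Hazel, Fir, Juniper, Elm, Ivy, Dogwood, Alder, Beech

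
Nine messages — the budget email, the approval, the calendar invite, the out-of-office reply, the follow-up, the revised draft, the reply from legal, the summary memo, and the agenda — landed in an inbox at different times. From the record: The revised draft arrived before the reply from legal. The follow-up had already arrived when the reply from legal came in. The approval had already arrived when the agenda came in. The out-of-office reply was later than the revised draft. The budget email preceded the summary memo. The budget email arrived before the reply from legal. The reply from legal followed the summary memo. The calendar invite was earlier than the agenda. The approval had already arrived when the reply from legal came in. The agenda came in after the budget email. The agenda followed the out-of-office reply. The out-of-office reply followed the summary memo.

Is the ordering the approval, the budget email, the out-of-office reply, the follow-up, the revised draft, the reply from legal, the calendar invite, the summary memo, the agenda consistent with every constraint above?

The constraints require the summary memo before the reply from legal, but in the proposed sequence the reply from legal appears ahead of the summary memo. That one violation is enough.

no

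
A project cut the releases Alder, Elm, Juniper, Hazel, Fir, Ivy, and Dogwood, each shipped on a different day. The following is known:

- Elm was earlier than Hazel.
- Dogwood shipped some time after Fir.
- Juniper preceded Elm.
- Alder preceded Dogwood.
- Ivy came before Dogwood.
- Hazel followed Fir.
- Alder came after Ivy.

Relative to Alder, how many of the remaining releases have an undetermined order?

4

Forced before Alder: Ivy; forced after Alder: Dogwood.
That leaves Elm, Fir, Hazel, and Juniper with no forced order relative to Alder — 4.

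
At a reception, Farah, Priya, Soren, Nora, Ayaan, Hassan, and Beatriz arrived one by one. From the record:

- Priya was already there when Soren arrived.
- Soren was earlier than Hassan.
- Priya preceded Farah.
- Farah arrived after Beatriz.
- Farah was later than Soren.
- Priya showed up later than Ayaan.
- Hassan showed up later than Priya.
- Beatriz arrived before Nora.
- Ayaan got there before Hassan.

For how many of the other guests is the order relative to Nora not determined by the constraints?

5

Forced before Nora: Beatriz.
That leaves Ayaan, Farah, Hassan, Priya, and Soren with no forced order relative to Nora — 5.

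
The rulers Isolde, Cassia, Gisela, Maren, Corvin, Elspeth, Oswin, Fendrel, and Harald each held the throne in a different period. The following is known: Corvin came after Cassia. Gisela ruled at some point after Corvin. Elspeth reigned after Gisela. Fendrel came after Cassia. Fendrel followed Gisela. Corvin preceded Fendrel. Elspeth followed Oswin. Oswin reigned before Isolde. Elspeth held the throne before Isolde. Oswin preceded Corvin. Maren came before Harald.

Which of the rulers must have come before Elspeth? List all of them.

Cassia, Corvin, Gisela, Oswin

Directly stated before Elspeth: Gisela and Oswin.
Cassia reaches Elspeth via Cassia → Corvin → Gisela → Elspeth.
Corvin reaches Elspeth via Corvin → Gisela → Elspeth.
No chain forces Fendrel (or any of the others) ahead of Elspeth.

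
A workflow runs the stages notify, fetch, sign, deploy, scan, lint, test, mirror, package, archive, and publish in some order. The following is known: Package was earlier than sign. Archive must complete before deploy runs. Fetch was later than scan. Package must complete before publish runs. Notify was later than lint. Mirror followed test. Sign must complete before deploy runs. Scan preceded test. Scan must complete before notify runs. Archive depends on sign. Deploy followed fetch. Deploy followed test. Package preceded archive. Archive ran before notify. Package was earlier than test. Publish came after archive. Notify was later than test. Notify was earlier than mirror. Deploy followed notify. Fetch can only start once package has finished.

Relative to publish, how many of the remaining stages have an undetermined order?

Forced before publish: archive, package, and sign.
That leaves deploy, fetch, lint, mirror, notify, scan, and test with no forced order relative to publish — 7.

7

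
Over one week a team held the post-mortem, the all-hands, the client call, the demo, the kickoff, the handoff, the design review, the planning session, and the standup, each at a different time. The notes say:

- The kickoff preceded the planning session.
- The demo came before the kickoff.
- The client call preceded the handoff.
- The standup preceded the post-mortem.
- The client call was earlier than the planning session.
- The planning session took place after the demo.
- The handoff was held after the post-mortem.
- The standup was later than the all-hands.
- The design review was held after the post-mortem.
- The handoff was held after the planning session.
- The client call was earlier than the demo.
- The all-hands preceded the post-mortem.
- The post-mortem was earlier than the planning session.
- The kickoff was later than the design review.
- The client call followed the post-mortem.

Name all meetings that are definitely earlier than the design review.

Directly stated before the design review: the post-mortem.
The all-hands reaches the design review via the all-hands → the post-mortem → the design review.
The standup reaches the design review via the standup → the post-mortem → the design review.
No chain forces the kickoff (or any of the others) ahead of the design review.

the all-hands, the post-mortem, the standup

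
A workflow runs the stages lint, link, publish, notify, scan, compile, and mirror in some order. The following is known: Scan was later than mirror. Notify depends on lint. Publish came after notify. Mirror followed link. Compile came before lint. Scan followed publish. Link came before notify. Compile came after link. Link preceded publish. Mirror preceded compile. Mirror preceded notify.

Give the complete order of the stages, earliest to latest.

The constraints fix every adjacent pair, so only one ordering works:
link → mirror → compile → lint → notify → publish → scan.

link, mirror, compile, lint, notify, publish, scan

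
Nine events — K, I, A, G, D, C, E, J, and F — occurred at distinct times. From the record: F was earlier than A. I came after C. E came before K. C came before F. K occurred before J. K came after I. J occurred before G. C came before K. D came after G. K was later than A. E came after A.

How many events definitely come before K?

Directly stated before K: A, C, E, and I.
F reaches K via F → A → K.
No chain forces D (or any of the others) ahead of K.
That's A, C, E, F, and I — 5 in all.

5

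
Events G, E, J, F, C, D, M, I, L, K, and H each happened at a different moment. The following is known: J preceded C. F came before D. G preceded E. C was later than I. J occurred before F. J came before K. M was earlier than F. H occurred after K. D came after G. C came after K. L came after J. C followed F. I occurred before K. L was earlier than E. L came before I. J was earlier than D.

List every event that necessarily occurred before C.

F, I, J, K, L, M

Directly stated before C: F, I, J, and K.
L reaches C via L → I → C.
M reaches C via M → F → C.
No chain forces G (or any of the others) ahead of C.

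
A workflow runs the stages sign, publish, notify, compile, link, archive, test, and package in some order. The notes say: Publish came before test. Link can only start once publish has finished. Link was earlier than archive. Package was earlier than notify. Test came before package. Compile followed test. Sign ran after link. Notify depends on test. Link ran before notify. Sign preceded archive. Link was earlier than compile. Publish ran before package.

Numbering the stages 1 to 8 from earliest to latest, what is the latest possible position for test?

Test must come before compile, notify, and package — 3 stages forced after it.
Everything else can be placed before test in some valid order, so test can sit as late as position 8 − 3 = 5.

5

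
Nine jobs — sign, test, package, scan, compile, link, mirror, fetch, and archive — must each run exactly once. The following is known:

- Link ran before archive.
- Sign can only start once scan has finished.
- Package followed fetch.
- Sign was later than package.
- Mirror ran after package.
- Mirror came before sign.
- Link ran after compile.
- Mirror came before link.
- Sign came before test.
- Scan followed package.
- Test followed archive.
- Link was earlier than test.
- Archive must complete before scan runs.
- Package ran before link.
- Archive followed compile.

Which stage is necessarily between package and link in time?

mirror

Tracing the constraints gives package → mirror → link, so mirror sits after package and before link.
No other stage is forced both after package and before link.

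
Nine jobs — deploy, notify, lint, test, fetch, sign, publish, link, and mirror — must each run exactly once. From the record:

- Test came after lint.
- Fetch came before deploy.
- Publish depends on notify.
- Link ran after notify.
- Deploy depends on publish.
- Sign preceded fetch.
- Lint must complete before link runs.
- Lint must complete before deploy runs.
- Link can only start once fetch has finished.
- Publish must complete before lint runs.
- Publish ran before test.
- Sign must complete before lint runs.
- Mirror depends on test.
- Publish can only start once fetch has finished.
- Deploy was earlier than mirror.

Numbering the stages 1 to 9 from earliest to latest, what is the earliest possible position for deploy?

6

Fetch, lint, notify, publish, and sign must all come before deploy — 5 forced predecessors.
Nothing else is forced ahead of deploy, so its earliest slot is position 5 + 1 = 6.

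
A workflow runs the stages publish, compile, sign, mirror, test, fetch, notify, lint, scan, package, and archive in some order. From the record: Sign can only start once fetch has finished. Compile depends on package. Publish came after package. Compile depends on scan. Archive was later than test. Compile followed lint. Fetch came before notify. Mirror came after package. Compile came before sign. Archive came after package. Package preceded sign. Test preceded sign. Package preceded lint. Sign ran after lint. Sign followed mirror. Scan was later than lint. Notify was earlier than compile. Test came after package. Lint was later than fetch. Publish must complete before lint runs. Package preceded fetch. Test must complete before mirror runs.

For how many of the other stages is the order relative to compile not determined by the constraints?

Forced before compile: fetch, lint, notify, package, publish, and scan; forced after compile: sign.
That leaves archive, mirror, and test with no forced order relative to compile — 3.

3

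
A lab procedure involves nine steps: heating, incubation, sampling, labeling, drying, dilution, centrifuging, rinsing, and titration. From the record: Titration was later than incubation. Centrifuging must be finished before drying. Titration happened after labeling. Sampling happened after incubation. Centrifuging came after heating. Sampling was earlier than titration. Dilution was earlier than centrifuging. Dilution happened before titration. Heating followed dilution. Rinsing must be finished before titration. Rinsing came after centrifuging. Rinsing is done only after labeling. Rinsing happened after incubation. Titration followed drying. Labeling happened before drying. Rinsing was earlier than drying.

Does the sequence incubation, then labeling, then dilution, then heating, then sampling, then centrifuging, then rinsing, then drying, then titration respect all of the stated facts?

yes

Check each stated constraint against the proposed order — e.g. labeling is ahead of titration; incubation is ahead of titration. Every pair is in the required order; nothing is violated.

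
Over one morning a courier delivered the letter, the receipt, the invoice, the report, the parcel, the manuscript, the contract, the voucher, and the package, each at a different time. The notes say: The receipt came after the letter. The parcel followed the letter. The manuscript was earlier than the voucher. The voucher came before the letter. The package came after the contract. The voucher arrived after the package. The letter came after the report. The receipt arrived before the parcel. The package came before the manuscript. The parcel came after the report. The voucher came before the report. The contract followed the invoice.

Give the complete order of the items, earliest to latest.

the invoice, the contract, the package, the manuscript, the voucher, the report, the letter, the receipt, the parcel

The constraints fix every adjacent pair, so only one ordering works:
the invoice → the contract → the package → the manuscript → the voucher → the report → the letter → the receipt → the parcel.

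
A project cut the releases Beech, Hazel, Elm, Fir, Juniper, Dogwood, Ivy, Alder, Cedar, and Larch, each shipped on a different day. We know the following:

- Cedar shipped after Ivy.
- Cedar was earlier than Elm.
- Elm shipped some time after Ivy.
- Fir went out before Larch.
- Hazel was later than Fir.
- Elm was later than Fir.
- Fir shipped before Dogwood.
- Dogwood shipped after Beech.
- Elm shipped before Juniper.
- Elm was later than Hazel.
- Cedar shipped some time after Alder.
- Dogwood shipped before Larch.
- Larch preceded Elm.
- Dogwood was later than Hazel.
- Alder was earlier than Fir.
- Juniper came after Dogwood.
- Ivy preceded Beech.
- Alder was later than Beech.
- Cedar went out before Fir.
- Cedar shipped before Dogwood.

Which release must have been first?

Ivy

Ivy has a chain of constraints placing it before every other release, so Ivy must be first.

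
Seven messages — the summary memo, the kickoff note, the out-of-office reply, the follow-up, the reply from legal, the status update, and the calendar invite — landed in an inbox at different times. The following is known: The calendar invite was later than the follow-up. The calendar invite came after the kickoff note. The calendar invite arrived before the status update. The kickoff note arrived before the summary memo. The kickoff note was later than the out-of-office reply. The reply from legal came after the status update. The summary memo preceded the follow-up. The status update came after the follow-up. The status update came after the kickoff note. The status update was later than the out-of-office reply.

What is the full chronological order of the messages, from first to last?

the out-of-office reply, the kickoff note, the summary memo, the follow-up, the calendar invite, the status update, the reply from legal

The constraints fix every adjacent pair, so only one ordering works:
the out-of-office reply → the kickoff note → the summary memo → the follow-up → the calendar invite → the status update → the reply from legal.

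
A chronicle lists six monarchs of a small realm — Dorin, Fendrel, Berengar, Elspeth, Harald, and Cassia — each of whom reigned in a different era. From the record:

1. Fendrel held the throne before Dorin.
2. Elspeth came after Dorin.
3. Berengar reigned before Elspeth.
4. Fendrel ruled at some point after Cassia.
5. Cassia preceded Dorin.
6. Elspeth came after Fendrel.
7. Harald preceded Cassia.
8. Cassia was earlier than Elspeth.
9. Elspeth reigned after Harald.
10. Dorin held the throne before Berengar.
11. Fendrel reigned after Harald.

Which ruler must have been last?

Every other ruler has a chain of constraints placing them before Elspeth, so Elspeth is last.

Elspeth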